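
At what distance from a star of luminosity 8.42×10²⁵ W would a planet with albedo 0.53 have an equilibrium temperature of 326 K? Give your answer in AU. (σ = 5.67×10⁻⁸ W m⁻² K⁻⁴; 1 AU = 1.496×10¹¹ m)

d ≈ 0.234 AU

From T_eq⁴ = L(1−A)/(16πσd²): d = √[L(1−A)/(16πσT_eq⁴)].
d = √[8.42×10²⁵ × 0.47 / (16π × 5.67×10⁻⁸ × (326)⁴)] = 3.51×10¹⁰ m = 0.234 AU.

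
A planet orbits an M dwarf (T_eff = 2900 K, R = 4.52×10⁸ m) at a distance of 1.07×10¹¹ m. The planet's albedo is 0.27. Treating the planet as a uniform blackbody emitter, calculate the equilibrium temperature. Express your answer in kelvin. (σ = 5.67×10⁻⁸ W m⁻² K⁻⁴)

L = 4πR_⋆²σT_⋆⁴ = 4π(4.52×10⁸)² × 5.67×10⁻⁸ × (2900)⁴ = 1.03×10²⁵ W.
S = L/(4πd²) = 71.6 W m⁻².
Energy balance: absorbed = emitted ⇒ πR²·S(1−A) = 4πR²·σT_eq⁴, so T_eq⁴ = S(1−A)/(4σ).
T_eq = [71.6 × 0.73 / (4 × 5.67×10⁻⁸)]^(1/4) = (2.30×10⁸)^(1/4) = 123 K.

T_eq ≈ 123 K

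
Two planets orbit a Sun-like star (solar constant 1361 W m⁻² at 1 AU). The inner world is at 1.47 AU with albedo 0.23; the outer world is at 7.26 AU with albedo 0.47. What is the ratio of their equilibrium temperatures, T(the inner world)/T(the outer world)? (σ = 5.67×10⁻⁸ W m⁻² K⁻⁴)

T₁/T₂ ≈ 2.440

T_eq = [S₀(1−A)/(4σd²)]^(1/4), so T ∝ (1−A)^(1/4) / √d.
T₁ = [1361×0.77/(4×5.67×10⁻⁸×1.47²)]^(1/4) = 215.04 K.
T₂ = [1361×0.53/(4×5.67×10⁻⁸×7.26²)]^(1/4) = 88.14 K.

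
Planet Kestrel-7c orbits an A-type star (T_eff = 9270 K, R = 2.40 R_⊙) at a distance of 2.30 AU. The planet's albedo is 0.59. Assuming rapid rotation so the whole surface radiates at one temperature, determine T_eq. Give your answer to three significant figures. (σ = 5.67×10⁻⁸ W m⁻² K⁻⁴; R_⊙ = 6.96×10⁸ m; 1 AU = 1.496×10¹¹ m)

T_eq ≈ 365 K

R_⋆ = 2.40 × 6.96×10⁸ = 1.67×10⁹ m.
d = 2.30 AU = 3.44×10¹¹ m.
L = 4πR_⋆²σT_⋆⁴ = 4π(1.67×10⁹)² × 5.67×10⁻⁸ × (9270)⁴ = 1.47×10²⁸ W.
S = L/(4πd²) = 9870 W m⁻².
Energy balance: absorbed = emitted ⇒ πR²·S(1−A) = 4πR²·σT_eq⁴, so T_eq⁴ = S(1−A)/(4σ).
T_eq = [9870 × 0.41 / (4 × 5.67×10⁻⁸)]^(1/4) = (1.78×10¹⁰)^(1/4) = 365 K.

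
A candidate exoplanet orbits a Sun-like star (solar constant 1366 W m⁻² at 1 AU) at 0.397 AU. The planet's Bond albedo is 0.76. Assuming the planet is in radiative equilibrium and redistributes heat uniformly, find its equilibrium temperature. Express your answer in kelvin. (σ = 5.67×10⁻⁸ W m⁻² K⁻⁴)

T_eq ≈ 309 K

Flux at 0.397 AU: S = 1366/0.397² = 8670 W m⁻².
Energy balance: absorbed = emitted ⇒ πR²·S(1−A) = 4πR²·σT_eq⁴, so T_eq⁴ = S(1−A)/(4σ).
T_eq = [8670 × 0.24 / (4 × 5.67×10⁻⁸)]^(1/4) = (9.17×10⁹)^(1/4) = 309 K.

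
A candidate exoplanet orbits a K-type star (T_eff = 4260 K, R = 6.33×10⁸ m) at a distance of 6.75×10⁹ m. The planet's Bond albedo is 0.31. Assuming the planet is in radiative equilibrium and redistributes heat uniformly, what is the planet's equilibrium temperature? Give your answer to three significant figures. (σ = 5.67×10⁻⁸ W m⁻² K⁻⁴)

T_eq ≈ 841 K

L = 4πR_⋆²σT_⋆⁴ = 4π(6.33×10⁸)² × 5.67×10⁻⁸ × (4260)⁴ = 9.40×10²⁵ W.
S = L/(4πd²) = 1.64×10⁵ W m⁻².
Energy balance: absorbed = emitted ⇒ πR²·S(1−A) = 4πR²·σT_eq⁴, so T_eq⁴ = S(1−A)/(4σ).
T_eq = [1.64×10⁵ × 0.69 / (4 × 5.67×10⁻⁸)]^(1/4) = (5.00×10¹¹)^(1/4) = 841 K.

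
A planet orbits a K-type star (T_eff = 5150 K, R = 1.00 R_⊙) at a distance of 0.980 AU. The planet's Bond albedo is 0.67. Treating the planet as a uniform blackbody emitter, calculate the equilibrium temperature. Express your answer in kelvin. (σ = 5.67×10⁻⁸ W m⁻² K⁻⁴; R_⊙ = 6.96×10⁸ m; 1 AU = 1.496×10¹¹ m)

T_eq ≈ 190 K

R_⋆ = 1.00 × 6.96×10⁸ = 6.96×10⁸ m.
d = 0.980 AU = 1.47×10¹¹ m.
L = 4πR_⋆²σT_⋆⁴ = 4π(6.96×10⁸)² × 5.67×10⁻⁸ × (5150)⁴ = 2.43×10²⁶ W.
S = L/(4πd²) = 899 W m⁻².
Energy balance: absorbed = emitted ⇒ πR²·S(1−A) = 4πR²·σT_eq⁴, so T_eq⁴ = S(1−A)/(4σ).
T_eq = [899 × 0.33 / (4 × 5.67×10⁻⁸)]^(1/4) = (1.31×10⁹)^(1/4) = 190 K.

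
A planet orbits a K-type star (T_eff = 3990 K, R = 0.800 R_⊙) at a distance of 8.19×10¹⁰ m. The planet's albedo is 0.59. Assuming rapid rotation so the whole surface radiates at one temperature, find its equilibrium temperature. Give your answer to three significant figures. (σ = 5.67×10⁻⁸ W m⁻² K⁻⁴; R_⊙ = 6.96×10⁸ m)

T_eq ≈ 186 K

R_⋆ = 0.800 × 6.96×10⁸ = 5.57×10⁸ m.
L = 4πR_⋆²σT_⋆⁴ = 4π(5.57×10⁸)² × 5.67×10⁻⁸ × (3990)⁴ = 5.60×10²⁵ W.
S = L/(4πd²) = 664 W m⁻².
Energy balance: absorbed = emitted ⇒ πR²·S(1−A) = 4πR²·σT_eq⁴, so T_eq⁴ = S(1−A)/(4σ).
T_eq = [664 × 0.41 / (4 × 5.67×10⁻⁸)]^(1/4) = (1.20×10⁹)^(1/4) = 186 K.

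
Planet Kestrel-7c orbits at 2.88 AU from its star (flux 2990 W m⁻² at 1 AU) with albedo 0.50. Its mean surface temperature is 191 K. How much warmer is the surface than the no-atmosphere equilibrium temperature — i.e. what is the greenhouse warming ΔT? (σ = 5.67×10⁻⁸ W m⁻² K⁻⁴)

ΔT ≈ 23.1 K

S = 2990/2.88² = 360.5 W m⁻².
T_eq = [S(1−A)/(4σ)]^(1/4) = [360.5×0.50/(4×5.67×10⁻⁸)]^(1/4) = 167.9 K.
ΔT = T_surf − T_eq = 191 − 167.9.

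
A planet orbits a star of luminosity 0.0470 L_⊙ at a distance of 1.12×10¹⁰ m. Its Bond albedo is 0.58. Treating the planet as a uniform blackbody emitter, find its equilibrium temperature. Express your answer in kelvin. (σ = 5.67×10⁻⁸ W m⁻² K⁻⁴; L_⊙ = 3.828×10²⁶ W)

L = 0.0470 × 3.828×10²⁶ = 1.80×10²⁵ W.
Flux: S = L/(4πd²) = 1.80×10²⁵/(4π×(1.12×10¹⁰)²) = 1.14×10⁴ W m⁻².
Energy balance: absorbed = emitted ⇒ πR²·S(1−A) = 4πR²·σT_eq⁴, so T_eq⁴ = S(1−A)/(4σ).
T_eq = [1.14×10⁴ × 0.42 / (4 × 5.67×10⁻⁸)]^(1/4) = (2.11×10¹⁰)^(1/4) = 381 K.

T_eq ≈ 381 K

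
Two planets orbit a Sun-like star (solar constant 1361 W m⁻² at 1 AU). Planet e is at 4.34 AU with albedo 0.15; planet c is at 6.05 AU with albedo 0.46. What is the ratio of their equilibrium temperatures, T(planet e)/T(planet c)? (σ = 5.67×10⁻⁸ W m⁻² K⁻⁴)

T_eq = [S₀(1−A)/(4σd²)]^(1/4), so T ∝ (1−A)^(1/4) / √d.
T₁ = [1361×0.85/(4×5.67×10⁻⁸×4.34²)]^(1/4) = 128.28 K.
T₂ = [1361×0.54/(4×5.67×10⁻⁸×6.05²)]^(1/4) = 97.00 K.

T₁/T₂ ≈ 1.322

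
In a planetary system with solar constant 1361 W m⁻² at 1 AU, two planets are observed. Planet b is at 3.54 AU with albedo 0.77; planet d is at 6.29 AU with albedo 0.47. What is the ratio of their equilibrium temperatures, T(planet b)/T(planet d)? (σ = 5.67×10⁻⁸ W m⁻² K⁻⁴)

T_eq = [S₀(1−A)/(4σd²)]^(1/4), so T ∝ (1−A)^(1/4) / √d.
T₁ = [1361×0.23/(4×5.67×10⁻⁸×3.54²)]^(1/4) = 102.44 K.
T₂ = [1361×0.53/(4×5.67×10⁻⁸×6.29²)]^(1/4) = 94.69 K.

T₁/T₂ ≈ 1.082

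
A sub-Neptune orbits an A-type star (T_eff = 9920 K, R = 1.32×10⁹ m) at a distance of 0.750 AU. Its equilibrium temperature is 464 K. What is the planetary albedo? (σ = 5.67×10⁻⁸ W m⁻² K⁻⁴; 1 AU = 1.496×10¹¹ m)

d = 0.750 AU = 1.12×10¹¹ m.
L = 4πR_⋆²σT_⋆⁴ = 4π(1.32×10⁹)² × 5.67×10⁻⁸ × (9920)⁴ = 1.20×10²⁸ W.
S = L/(4πd²) = 7.60×10⁴ W m⁻².
From T_eq⁴ = S(1−A)/(4σ): 1−A = 4σT_eq⁴/S.
1−A = 4 × 5.67×10⁻⁸ × (464)⁴ / 7.60×10⁴ = 0.138.

A ≈ 0.86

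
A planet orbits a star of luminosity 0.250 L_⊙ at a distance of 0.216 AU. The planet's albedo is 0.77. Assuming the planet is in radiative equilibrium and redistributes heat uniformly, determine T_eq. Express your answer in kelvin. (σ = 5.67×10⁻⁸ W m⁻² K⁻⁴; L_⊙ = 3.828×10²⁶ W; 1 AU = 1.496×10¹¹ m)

T_eq ≈ 293 K

d = 0.216 AU = 3.23×10¹⁰ m.
L = 0.250 × 3.828×10²⁶ = 9.57×10²⁵ W.
Flux: S = L/(4πd²) = 9.57×10²⁵/(4π×(3.23×10¹⁰)²) = 7290 W m⁻².
Energy balance: absorbed = emitted ⇒ πR²·S(1−A) = 4πR²·σT_eq⁴, so T_eq⁴ = S(1−A)/(4σ).
T_eq = [7290 × 0.23 / (4 × 5.67×10⁻⁸)]^(1/4) = (7.40×10⁹)^(1/4) = 293 K.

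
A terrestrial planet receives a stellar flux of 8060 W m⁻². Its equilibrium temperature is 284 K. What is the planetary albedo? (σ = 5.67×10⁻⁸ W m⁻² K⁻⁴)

From T_eq⁴ = S(1−A)/(4σ): 1−A = 4σT_eq⁴/S.
1−A = 4 × 5.67×10⁻⁸ × (284)⁴ / 8060 = 0.183.

A ≈ 0.82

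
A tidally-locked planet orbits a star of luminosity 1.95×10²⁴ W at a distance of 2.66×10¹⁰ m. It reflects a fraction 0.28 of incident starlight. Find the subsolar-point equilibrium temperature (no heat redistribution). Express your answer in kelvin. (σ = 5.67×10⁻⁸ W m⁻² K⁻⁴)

T_ss ≈ 230 K

Flux: S = L/(4πd²) = 1.95×10²⁴/(4π×(2.66×10¹⁰)²) = 219 W m⁻².
At the subsolar point the surface absorbs S(1−A) and emits σT⁴ per unit area — no factor of 4, since only the local patch is in balance.
T = [219 × 0.72 / 5.67×10⁻⁸]^(1/4) = (2.78×10⁹)^(1/4) = 230 K.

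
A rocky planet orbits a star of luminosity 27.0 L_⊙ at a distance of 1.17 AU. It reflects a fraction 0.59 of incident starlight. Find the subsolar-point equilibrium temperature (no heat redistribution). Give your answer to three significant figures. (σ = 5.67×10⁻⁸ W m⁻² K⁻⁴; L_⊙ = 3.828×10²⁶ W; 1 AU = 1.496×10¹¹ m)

T_ss ≈ 664 K

d = 1.17 AU = 1.75×10¹¹ m.
L = 27.0 × 3.828×10²⁶ = 1.03×10²⁸ W.
Flux: S = L/(4πd²) = 1.03×10²⁸/(4π×(1.75×10¹¹)²) = 2.68×10⁴ W m⁻².
At the subsolar point the surface absorbs S(1−A) and emits σT⁴ per unit area — no factor of 4, since only the local patch is in balance.
T = [2.68×10⁴ × 0.41 / 5.67×10⁻⁸]^(1/4) = (1.94×10¹¹)^(1/4) = 664 K.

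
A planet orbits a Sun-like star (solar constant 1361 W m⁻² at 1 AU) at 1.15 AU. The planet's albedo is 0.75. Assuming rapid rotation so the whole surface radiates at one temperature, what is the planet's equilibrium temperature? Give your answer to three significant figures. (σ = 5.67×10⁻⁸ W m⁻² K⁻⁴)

Flux at 1.15 AU: S = 1361/1.15² = 1030 W m⁻².
Energy balance: absorbed = emitted ⇒ πR²·S(1−A) = 4πR²·σT_eq⁴, so T_eq⁴ = S(1−A)/(4σ).
T_eq = [1030 × 0.25 / (4 × 5.67×10⁻⁸)]^(1/4) = (1.13×10⁹)^(1/4) = 184 K.

T_eq ≈ 184 K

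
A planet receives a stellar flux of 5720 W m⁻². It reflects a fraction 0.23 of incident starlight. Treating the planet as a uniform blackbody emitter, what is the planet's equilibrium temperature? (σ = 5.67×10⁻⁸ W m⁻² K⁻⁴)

Energy balance: absorbed = emitted ⇒ πR²·S(1−A) = 4πR²·σT_eq⁴, so T_eq⁴ = S(1−A)/(4σ).
T_eq = [5720 × 0.77 / (4 × 5.67×10⁻⁸)]^(1/4) = (1.94×10¹⁰)^(1/4) = 373 K.

T_eq ≈ 373 K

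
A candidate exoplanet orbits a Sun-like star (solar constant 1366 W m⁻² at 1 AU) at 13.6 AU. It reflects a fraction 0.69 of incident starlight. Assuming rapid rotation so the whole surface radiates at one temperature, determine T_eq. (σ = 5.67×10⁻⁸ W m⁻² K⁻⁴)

Flux at 13.6 AU: S = 1366/13.6² = 7.39 W m⁻².
Energy balance: absorbed = emitted ⇒ πR²·S(1−A) = 4πR²·σT_eq⁴, so T_eq⁴ = S(1−A)/(4σ).
T_eq = [7.39 × 0.31 / (4 × 5.67×10⁻⁸)]^(1/4) = (1.01×10⁷)^(1/4) = 56.4 K.

T_eq ≈ 56.4 K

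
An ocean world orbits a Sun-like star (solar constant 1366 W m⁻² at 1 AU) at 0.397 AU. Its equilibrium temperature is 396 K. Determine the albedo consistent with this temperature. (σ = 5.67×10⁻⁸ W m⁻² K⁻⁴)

A ≈ 0.36

Flux at 0.397 AU: S = 1366/0.397² = 8670 W m⁻².
From T_eq⁴ = S(1−A)/(4σ): 1−A = 4σT_eq⁴/S.
1−A = 4 × 5.67×10⁻⁸ × (396)⁴ / 8670 = 0.644.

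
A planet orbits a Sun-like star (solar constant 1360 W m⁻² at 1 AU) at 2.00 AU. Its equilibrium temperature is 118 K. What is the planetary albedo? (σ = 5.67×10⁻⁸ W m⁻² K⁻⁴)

A ≈ 0.87

Flux at 2.00 AU: S = 1360/2.00² = 340 W m⁻².
From T_eq⁴ = S(1−A)/(4σ): 1−A = 4σT_eq⁴/S.
1−A = 4 × 5.67×10⁻⁸ × (118)⁴ / 340 = 0.129.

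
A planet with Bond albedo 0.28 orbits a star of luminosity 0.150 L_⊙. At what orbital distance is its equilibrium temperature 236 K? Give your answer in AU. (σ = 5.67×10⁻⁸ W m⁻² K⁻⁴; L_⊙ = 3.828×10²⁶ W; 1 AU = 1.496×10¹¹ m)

L = 0.150 × 3.828×10²⁶ = 5.74×10²⁵ W.
From T_eq⁴ = L(1−A)/(16πσd²): d = √[L(1−A)/(16πσT_eq⁴)].
d = √[5.74×10²⁵ × 0.72 / (16π × 5.67×10⁻⁸ × (236)⁴)] = 6.84×10¹⁰ m = 0.457 AU.

d ≈ 0.457 AU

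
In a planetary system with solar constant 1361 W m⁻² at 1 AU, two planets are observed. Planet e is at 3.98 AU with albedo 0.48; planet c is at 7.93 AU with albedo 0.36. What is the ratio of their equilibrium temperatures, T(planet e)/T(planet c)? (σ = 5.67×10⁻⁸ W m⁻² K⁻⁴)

T_eq = [S₀(1−A)/(4σd²)]^(1/4), so T ∝ (1−A)^(1/4) / √d.
T₁ = [1361×0.52/(4×5.67×10⁻⁸×3.98²)]^(1/4) = 118.47 K.
T₂ = [1361×0.64/(4×5.67×10⁻⁸×7.93²)]^(1/4) = 88.40 K.

T₁/T₂ ≈ 1.340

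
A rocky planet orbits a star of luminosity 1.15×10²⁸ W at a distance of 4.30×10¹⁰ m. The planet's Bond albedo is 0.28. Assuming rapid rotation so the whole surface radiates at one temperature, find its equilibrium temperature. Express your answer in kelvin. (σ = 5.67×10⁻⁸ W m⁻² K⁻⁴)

T_eq ≈ 1120 K

Flux: S = L/(4πd²) = 1.15×10²⁸/(4π×(4.30×10¹⁰)²) = 4.95×10⁵ W m⁻².
Energy balance: absorbed = emitted ⇒ πR²·S(1−A) = 4πR²·σT_eq⁴, so T_eq⁴ = S(1−A)/(4σ).
T_eq = [4.95×10⁵ × 0.72 / (4 × 5.67×10⁻⁸)]^(1/4) = (1.57×10¹²)^(1/4) = 1120 K.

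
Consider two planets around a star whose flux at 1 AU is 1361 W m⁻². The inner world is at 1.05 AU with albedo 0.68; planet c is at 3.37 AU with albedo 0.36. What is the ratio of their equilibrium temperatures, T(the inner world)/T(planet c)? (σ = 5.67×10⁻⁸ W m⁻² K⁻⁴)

T₁/T₂ ≈ 1.506

T_eq = [S₀(1−A)/(4σd²)]^(1/4), so T ∝ (1−A)^(1/4) / √d.
T₁ = [1361×0.32/(4×5.67×10⁻⁸×1.05²)]^(1/4) = 204.29 K.
T₂ = [1361×0.64/(4×5.67×10⁻⁸×3.37²)]^(1/4) = 135.61 K.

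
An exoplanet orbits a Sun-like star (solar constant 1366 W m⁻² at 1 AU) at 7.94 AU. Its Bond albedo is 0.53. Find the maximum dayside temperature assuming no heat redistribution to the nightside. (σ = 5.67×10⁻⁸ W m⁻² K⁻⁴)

T_ss ≈ 116 K

Flux at 7.94 AU: S = 1366/7.94² = 21.7 W m⁻².
With no redistribution each surface element balances locally: S(1−A) = σT⁴.
T = [21.7 × 0.47 / 5.67×10⁻⁸]^(1/4) = (1.80×10⁸)^(1/4) = 116 K.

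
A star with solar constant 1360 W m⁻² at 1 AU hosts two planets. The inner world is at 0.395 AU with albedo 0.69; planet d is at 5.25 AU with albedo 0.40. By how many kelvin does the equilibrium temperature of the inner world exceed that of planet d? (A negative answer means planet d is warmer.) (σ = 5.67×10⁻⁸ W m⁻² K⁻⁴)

T_eq = [S₀(1−A)/(4σd²)]^(1/4), so T ∝ (1−A)^(1/4) / √d.
T₁ = [1360×0.31/(4×5.67×10⁻⁸×0.395²)]^(1/4) = 330.38 K.
T₂ = [1360×0.60/(4×5.67×10⁻⁸×5.25²)]^(1/4) = 106.89 K.

ΔT ≈ 223.5 K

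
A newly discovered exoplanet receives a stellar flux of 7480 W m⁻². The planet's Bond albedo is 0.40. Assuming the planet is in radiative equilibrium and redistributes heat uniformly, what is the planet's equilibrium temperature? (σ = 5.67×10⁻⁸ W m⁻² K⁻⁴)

T_eq ≈ 375 K

Energy balance: absorbed = emitted ⇒ πR²·S(1−A) = 4πR²·σT_eq⁴, so T_eq⁴ = S(1−A)/(4σ).
T_eq = [7480 × 0.60 / (4 × 5.67×10⁻⁸)]^(1/4) = (1.98×10¹⁰)^(1/4) = 375 K.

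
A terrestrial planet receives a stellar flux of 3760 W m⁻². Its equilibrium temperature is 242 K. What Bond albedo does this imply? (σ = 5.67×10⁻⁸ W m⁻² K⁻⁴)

A ≈ 0.79

From T_eq⁴ = S(1−A)/(4σ): 1−A = 4σT_eq⁴/S.
1−A = 4 × 5.67×10⁻⁸ × (242)⁴ / 3760 = 0.207.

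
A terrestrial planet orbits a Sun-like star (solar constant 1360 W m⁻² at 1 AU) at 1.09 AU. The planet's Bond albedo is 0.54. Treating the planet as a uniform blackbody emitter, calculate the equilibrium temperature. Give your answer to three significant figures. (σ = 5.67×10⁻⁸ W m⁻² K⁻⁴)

T_eq ≈ 220 K

Flux at 1.09 AU: S = 1360/1.09² = 1140 W m⁻².
Energy balance: absorbed = emitted ⇒ πR²·S(1−A) = 4πR²·σT_eq⁴, so T_eq⁴ = S(1−A)/(4σ).
T_eq = [1140 × 0.46 / (4 × 5.67×10⁻⁸)]^(1/4) = (2.32×10⁹)^(1/4) = 220 K.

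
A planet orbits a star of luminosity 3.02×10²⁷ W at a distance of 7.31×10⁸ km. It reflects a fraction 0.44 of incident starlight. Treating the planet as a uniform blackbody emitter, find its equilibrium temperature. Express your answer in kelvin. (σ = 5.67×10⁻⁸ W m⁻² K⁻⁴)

d = 7.31×10⁸ km = 7.31×10¹¹ m.
Flux: S = L/(4πd²) = 3.02×10²⁷/(4π×(7.31×10¹¹)²) = 450 W m⁻².
Energy balance: absorbed = emitted ⇒ πR²·S(1−A) = 4πR²·σT_eq⁴, so T_eq⁴ = S(1−A)/(4σ).
T_eq = [450 × 0.56 / (4 × 5.67×10⁻⁸)]^(1/4) = (1.11×10⁹)^(1/4) = 183 K.

T_eq ≈ 183 K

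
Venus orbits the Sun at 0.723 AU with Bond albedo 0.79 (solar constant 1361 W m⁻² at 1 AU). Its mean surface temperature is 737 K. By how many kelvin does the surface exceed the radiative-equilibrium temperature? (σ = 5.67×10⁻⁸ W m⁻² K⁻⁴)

S = 1361/0.723² = 2604 W m⁻².
T_eq = [S(1−A)/(4σ)]^(1/4) = [2604×0.21/(4×5.67×10⁻⁸)]^(1/4) = 221.6 K.
ΔT = T_surf − T_eq = 737 − 221.6.

ΔT ≈ 515.4 K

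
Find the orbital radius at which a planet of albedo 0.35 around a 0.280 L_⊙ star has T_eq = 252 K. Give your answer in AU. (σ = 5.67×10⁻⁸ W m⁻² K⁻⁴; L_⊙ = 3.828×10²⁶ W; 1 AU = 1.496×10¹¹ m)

L = 0.280 × 3.828×10²⁶ = 1.07×10²⁶ W.
From T_eq⁴ = L(1−A)/(16πσd²): d = √[L(1−A)/(16πσT_eq⁴)].
d = √[1.07×10²⁶ × 0.65 / (16π × 5.67×10⁻⁸ × (252)⁴)] = 7.79×10¹⁰ m = 0.520 AU.

d ≈ 0.520 AU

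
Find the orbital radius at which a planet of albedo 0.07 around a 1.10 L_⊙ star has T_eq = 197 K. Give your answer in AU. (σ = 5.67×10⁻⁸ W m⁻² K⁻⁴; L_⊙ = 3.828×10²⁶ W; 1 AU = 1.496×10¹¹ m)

d ≈ 2.02 AU

L = 1.10 × 3.828×10²⁶ = 4.21×10²⁶ W.
From T_eq⁴ = L(1−A)/(16πσd²): d = √[L(1−A)/(16πσT_eq⁴)].
d = √[4.21×10²⁶ × 0.93 / (16π × 5.67×10⁻⁸ × (197)⁴)] = 3.02×10¹¹ m = 2.02 AU.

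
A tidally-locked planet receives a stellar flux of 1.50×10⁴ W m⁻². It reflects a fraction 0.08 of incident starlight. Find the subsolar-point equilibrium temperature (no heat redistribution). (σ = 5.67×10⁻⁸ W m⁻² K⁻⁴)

T_ss ≈ 702 K

At the subsolar point the surface absorbs S(1−A) and emits σT⁴ per unit area — no factor of 4, since only the local patch is in balance.
T = [1.50×10⁴ × 0.92 / 5.67×10⁻⁸]^(1/4) = (2.43×10¹¹)^(1/4) = 702 K.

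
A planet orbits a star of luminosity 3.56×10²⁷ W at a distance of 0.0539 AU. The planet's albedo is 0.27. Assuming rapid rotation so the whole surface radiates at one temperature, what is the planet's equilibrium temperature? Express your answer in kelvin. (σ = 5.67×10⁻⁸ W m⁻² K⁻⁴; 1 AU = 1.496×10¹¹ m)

T_eq ≈ 1940 K

d = 0.0539 AU = 8.06×10⁹ m.
Flux: S = L/(4πd²) = 3.56×10²⁷/(4π×(8.06×10⁹)²) = 4.36×10⁶ W m⁻².
Energy balance: absorbed = emitted ⇒ πR²·S(1−A) = 4πR²·σT_eq⁴, so T_eq⁴ = S(1−A)/(4σ).
T_eq = [4.36×10⁶ × 0.73 / (4 × 5.67×10⁻⁸)]^(1/4) = (1.40×10¹³)^(1/4) = 1940 K.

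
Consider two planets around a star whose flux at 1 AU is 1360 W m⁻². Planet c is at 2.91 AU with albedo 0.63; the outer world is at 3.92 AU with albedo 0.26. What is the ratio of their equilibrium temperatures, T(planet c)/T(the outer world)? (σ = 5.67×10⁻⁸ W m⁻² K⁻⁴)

T_eq = [S₀(1−A)/(4σd²)]^(1/4), so T ∝ (1−A)^(1/4) / √d.
T₁ = [1360×0.37/(4×5.67×10⁻⁸×2.91²)]^(1/4) = 127.23 K.
T₂ = [1360×0.74/(4×5.67×10⁻⁸×3.92²)]^(1/4) = 130.36 K.

T₁/T₂ ≈ 0.976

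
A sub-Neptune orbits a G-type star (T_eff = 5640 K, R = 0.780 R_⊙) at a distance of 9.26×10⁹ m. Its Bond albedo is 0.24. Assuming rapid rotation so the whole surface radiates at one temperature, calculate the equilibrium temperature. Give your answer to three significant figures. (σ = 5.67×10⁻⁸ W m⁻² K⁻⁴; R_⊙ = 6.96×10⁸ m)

T_eq ≈ 902 K

R_⋆ = 0.780 × 6.96×10⁸ = 5.43×10⁸ m.
L = 4πR_⋆²σT_⋆⁴ = 4π(5.43×10⁸)² × 5.67×10⁻⁸ × (5640)⁴ = 2.12×10²⁶ W.
S = L/(4πd²) = 1.97×10⁵ W m⁻².
Energy balance: absorbed = emitted ⇒ πR²·S(1−A) = 4πR²·σT_eq⁴, so T_eq⁴ = S(1−A)/(4σ).
T_eq = [1.97×10⁵ × 0.76 / (4 × 5.67×10⁻⁸)]^(1/4) = (6.61×10¹¹)^(1/4) = 902 K.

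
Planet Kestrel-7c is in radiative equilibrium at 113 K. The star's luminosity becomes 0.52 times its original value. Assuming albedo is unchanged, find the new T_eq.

T_eq ≈ 96.0 K

T_eq ∝ L^(1/4) · d^(−1/2).
T′ = 113 × 0.52^(1/4) = 96.0 K.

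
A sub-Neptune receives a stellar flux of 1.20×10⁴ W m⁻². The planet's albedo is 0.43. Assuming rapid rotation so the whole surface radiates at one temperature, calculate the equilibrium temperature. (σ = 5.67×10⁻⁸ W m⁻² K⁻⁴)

T_eq ≈ 417 K

Energy balance: absorbed = emitted ⇒ πR²·S(1−A) = 4πR²·σT_eq⁴, so T_eq⁴ = S(1−A)/(4σ).
T_eq = [1.20×10⁴ × 0.57 / (4 × 5.67×10⁻⁸)]^(1/4) = (3.02×10¹⁰)^(1/4) = 417 K.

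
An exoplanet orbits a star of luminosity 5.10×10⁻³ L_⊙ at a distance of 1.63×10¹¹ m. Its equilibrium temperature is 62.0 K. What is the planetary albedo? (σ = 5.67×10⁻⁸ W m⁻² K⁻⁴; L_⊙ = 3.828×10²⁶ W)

L = 5.10×10⁻³ × 3.828×10²⁶ = 1.95×10²⁴ W.
Flux: S = L/(4πd²) = 1.95×10²⁴/(4π×(1.63×10¹¹)²) = 5.85 W m⁻².
From T_eq⁴ = S(1−A)/(4σ): 1−A = 4σT_eq⁴/S.
1−A = 4 × 5.67×10⁻⁸ × (62.0)⁴ / 5.85 = 0.573.

A ≈ 0.43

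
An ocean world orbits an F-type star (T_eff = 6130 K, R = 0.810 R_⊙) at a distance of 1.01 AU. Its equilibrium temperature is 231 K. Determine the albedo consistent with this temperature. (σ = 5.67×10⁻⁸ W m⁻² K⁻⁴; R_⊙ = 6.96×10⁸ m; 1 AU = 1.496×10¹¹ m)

R_⋆ = 0.810 × 6.96×10⁸ = 5.64×10⁸ m.
d = 1.01 AU = 1.51×10¹¹ m.
L = 4πR_⋆²σT_⋆⁴ = 4π(5.64×10⁸)² × 5.67×10⁻⁸ × (6130)⁴ = 3.20×10²⁶ W.
S = L/(4πd²) = 1110 W m⁻².
From T_eq⁴ = S(1−A)/(4σ): 1−A = 4σT_eq⁴/S.
1−A = 4 × 5.67×10⁻⁸ × (231)⁴ / 1110 = 0.579.

A ≈ 0.42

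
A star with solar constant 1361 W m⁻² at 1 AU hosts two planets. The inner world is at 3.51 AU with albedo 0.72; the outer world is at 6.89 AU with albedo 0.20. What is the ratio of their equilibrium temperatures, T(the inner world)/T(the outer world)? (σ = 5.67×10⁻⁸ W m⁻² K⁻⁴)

T_eq = [S₀(1−A)/(4σd²)]^(1/4), so T ∝ (1−A)^(1/4) / √d.
T₁ = [1361×0.28/(4×5.67×10⁻⁸×3.51²)]^(1/4) = 108.07 K.
T₂ = [1361×0.80/(4×5.67×10⁻⁸×6.89²)]^(1/4) = 100.28 K.

T₁/T₂ ≈ 1.078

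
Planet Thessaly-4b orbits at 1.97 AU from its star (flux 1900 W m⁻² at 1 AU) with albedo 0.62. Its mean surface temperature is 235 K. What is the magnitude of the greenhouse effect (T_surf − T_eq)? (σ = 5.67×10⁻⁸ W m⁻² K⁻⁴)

ΔT ≈ 65.8 K

S = 1900/1.97² = 489.6 W m⁻².
T_eq = [S(1−A)/(4σ)]^(1/4) = [489.6×0.38/(4×5.67×10⁻⁸)]^(1/4) = 169.2 K.
ΔT = T_surf − T_eq = 235 − 169.2.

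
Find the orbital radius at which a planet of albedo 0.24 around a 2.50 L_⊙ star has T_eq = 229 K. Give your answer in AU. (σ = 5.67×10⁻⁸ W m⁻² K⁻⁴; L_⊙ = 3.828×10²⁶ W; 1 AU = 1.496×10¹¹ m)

L = 2.50 × 3.828×10²⁶ = 9.57×10²⁶ W.
From T_eq⁴ = L(1−A)/(16πσd²): d = √[L(1−A)/(16πσT_eq⁴)].
d = √[9.57×10²⁶ × 0.76 / (16π × 5.67×10⁻⁸ × (229)⁴)] = 3.05×10¹¹ m = 2.04 AU.

d ≈ 2.04 AU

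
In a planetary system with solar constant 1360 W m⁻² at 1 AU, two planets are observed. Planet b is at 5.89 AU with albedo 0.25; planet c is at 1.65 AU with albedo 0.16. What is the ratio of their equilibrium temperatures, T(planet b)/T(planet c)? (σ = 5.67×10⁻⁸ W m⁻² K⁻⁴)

T₁/T₂ ≈ 0.514

T_eq = [S₀(1−A)/(4σd²)]^(1/4), so T ∝ (1−A)^(1/4) / √d.
T₁ = [1360×0.75/(4×5.67×10⁻⁸×5.89²)]^(1/4) = 106.70 K.
T₂ = [1360×0.84/(4×5.67×10⁻⁸×1.65²)]^(1/4) = 207.40 K.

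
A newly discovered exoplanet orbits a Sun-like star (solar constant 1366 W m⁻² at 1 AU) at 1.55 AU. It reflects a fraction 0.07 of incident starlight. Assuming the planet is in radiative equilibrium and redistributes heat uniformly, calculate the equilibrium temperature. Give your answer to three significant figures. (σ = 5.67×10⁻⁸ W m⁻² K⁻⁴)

Flux at 1.55 AU: S = 1366/1.55² = 569 W m⁻².
Energy balance: absorbed = emitted ⇒ πR²·S(1−A) = 4πR²·σT_eq⁴, so T_eq⁴ = S(1−A)/(4σ).
T_eq = [569 × 0.93 / (4 × 5.67×10⁻⁸)]^(1/4) = (2.33×10⁹)^(1/4) = 220 K.

T_eq ≈ 220 K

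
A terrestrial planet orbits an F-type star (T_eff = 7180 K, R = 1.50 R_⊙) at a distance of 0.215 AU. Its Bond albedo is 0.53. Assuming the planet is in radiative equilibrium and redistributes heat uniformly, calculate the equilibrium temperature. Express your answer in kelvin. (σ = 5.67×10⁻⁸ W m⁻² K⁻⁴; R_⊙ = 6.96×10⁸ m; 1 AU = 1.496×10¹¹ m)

T_eq ≈ 757 K

R_⋆ = 1.50 × 6.96×10⁸ = 1.04×10⁹ m.
d = 0.215 AU = 3.22×10¹⁰ m.
L = 4πR_⋆²σT_⋆⁴ = 4π(1.04×10⁹)² × 5.67×10⁻⁸ × (7180)⁴ = 2.06×10²⁷ W.
S = L/(4πd²) = 1.59×10⁵ W m⁻².
Energy balance: absorbed = emitted ⇒ πR²·S(1−A) = 4πR²·σT_eq⁴, so T_eq⁴ = S(1−A)/(4σ).
T_eq = [1.59×10⁵ × 0.47 / (4 × 5.67×10⁻⁸)]^(1/4) = (3.29×10¹¹)^(1/4) = 757 K.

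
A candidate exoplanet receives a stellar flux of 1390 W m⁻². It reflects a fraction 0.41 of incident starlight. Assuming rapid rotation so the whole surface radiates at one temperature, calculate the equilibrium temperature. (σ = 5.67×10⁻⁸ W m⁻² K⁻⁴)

Energy balance: absorbed = emitted ⇒ πR²·S(1−A) = 4πR²·σT_eq⁴, so T_eq⁴ = S(1−A)/(4σ).
T_eq = [1390 × 0.59 / (4 × 5.67×10⁻⁸)]^(1/4) = (3.62×10⁹)^(1/4) = 245 K.

T_eq ≈ 245 K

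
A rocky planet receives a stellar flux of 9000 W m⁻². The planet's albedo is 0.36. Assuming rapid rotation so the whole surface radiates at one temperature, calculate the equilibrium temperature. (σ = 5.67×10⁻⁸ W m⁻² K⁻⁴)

Energy balance: absorbed = emitted ⇒ πR²·S(1−A) = 4πR²·σT_eq⁴, so T_eq⁴ = S(1−A)/(4σ).
T_eq = [9000 × 0.64 / (4 × 5.67×10⁻⁸)]^(1/4) = (2.54×10¹⁰)^(1/4) = 399 K.

T_eq ≈ 399 K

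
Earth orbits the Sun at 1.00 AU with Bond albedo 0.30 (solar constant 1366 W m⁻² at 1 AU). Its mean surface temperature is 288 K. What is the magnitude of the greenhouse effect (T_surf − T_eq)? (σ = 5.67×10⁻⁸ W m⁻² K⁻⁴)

ΔT ≈ 33.2 K

S = 1366/1.00² = 1366 W m⁻².
T_eq = [S(1−A)/(4σ)]^(1/4) = [1366×0.70/(4×5.67×10⁻⁸)]^(1/4) = 254.8 K.
ΔT = T_surf − T_eq = 288 − 254.8.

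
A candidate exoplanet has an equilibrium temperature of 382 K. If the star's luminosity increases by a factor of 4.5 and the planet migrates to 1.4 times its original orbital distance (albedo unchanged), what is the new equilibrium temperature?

T_eq ∝ L^(1/4) · d^(−1/2).
T′ = 382 × 4.5^(1/4) / 1.4^(1/2) = 470 K.

T_eq ≈ 470 K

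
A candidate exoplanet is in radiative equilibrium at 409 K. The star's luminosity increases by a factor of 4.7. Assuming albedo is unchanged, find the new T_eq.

T_eq ∝ L^(1/4) · d^(−1/2).
T′ = 409 × 4.7^(1/4) = 602 K.

T_eq ≈ 602 K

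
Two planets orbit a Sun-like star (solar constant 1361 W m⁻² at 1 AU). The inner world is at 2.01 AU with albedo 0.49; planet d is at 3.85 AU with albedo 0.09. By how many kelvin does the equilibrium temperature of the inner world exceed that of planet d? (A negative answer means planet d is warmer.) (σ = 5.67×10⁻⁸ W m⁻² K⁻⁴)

ΔT ≈ 27.4 K

T_eq = [S₀(1−A)/(4σd²)]^(1/4), so T ∝ (1−A)^(1/4) / √d.
T₁ = [1361×0.51/(4×5.67×10⁻⁸×2.01²)]^(1/4) = 165.90 K.
T₂ = [1361×0.91/(4×5.67×10⁻⁸×3.85²)]^(1/4) = 138.54 K.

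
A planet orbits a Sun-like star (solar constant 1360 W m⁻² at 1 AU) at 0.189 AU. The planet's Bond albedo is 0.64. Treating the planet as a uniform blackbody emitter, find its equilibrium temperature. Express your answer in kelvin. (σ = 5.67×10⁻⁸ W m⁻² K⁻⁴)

T_eq ≈ 496 K

Flux at 0.189 AU: S = 1360/0.189² = 3.81×10⁴ W m⁻².
Energy balance: absorbed = emitted ⇒ πR²·S(1−A) = 4πR²·σT_eq⁴, so T_eq⁴ = S(1−A)/(4σ).
T_eq = [3.81×10⁴ × 0.36 / (4 × 5.67×10⁻⁸)]^(1/4) = (6.04×10¹⁰)^(1/4) = 496 K.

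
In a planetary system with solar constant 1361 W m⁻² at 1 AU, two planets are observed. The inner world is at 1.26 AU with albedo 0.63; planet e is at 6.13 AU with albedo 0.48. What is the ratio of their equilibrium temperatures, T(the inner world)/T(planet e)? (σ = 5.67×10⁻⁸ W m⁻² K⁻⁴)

T_eq = [S₀(1−A)/(4σd²)]^(1/4), so T ∝ (1−A)^(1/4) / √d.
T₁ = [1361×0.37/(4×5.67×10⁻⁸×1.26²)]^(1/4) = 193.38 K.
T₂ = [1361×0.52/(4×5.67×10⁻⁸×6.13²)]^(1/4) = 95.46 K.

T₁/T₂ ≈ 2.026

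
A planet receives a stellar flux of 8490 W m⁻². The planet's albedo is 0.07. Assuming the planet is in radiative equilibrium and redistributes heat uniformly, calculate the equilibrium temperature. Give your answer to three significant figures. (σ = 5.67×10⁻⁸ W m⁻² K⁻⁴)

Energy balance: absorbed = emitted ⇒ πR²·S(1−A) = 4πR²·σT_eq⁴, so T_eq⁴ = S(1−A)/(4σ).
T_eq = [8490 × 0.93 / (4 × 5.67×10⁻⁸)]^(1/4) = (3.48×10¹⁰)^(1/4) = 432 K.

T_eq ≈ 432 K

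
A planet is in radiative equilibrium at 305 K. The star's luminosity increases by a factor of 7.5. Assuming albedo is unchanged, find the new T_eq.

T_eq ≈ 505 K

T_eq ∝ L^(1/4) · d^(−1/2).
T′ = 305 × 7.5^(1/4) = 505 K.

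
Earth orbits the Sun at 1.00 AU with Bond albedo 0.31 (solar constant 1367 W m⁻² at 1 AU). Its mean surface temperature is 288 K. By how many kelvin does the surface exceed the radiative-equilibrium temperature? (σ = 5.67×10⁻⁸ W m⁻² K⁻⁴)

ΔT ≈ 34.1 K

S = 1367/1.00² = 1367 W m⁻².
T_eq = [S(1−A)/(4σ)]^(1/4) = [1367×0.69/(4×5.67×10⁻⁸)]^(1/4) = 253.9 K.
ΔT = T_surf − T_eq = 288 − 253.9.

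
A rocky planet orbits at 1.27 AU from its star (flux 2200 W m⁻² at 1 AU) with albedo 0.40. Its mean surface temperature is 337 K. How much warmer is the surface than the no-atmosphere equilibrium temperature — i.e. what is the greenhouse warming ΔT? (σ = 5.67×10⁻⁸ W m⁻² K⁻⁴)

S = 2200/1.27² = 1364 W m⁻².
T_eq = [S(1−A)/(4σ)]^(1/4) = [1364×0.60/(4×5.67×10⁻⁸)]^(1/4) = 245.1 K.
ΔT = T_surf − T_eq = 337 − 245.1.

ΔT ≈ 91.9 K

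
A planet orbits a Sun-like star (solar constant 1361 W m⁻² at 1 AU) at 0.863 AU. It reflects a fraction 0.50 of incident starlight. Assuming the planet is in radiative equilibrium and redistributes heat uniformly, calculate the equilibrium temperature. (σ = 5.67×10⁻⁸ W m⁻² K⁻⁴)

T_eq ≈ 252 K

Flux at 0.863 AU: S = 1361/0.863² = 1830 W m⁻².
Energy balance: absorbed = emitted ⇒ πR²·S(1−A) = 4πR²·σT_eq⁴, so T_eq⁴ = S(1−A)/(4σ).
T_eq = [1830 × 0.50 / (4 × 5.67×10⁻⁸)]^(1/4) = (4.03×10⁹)^(1/4) = 252 K.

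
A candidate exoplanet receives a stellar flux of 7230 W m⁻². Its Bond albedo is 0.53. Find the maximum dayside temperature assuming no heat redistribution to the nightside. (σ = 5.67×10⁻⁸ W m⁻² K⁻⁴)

T_ss ≈ 495 K

With no redistribution each surface element balances locally: S(1−A) = σT⁴.
T = [7230 × 0.47 / 5.67×10⁻⁸]^(1/4) = (5.99×10¹⁰)^(1/4) = 495 K.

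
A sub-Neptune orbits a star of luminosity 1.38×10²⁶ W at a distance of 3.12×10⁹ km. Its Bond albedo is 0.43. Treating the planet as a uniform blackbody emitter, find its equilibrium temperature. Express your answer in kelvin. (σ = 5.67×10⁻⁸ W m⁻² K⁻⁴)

d = 3.12×10⁹ km = 3.12×10¹² m.
Flux: S = L/(4πd²) = 1.38×10²⁶/(4π×(3.12×10¹²)²) = 1.13 W m⁻².
Energy balance: absorbed = emitted ⇒ πR²·S(1−A) = 4πR²·σT_eq⁴, so T_eq⁴ = S(1−A)/(4σ).
T_eq = [1.13 × 0.57 / (4 × 5.67×10⁻⁸)]^(1/4) = (2.84×10⁶)^(1/4) = 41.0 K.

T_eq ≈ 41.0 K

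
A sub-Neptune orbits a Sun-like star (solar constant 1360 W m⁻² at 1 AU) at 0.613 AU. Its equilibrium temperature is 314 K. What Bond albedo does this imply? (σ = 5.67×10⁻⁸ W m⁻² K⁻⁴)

A ≈ 0.39

Flux at 0.613 AU: S = 1360/0.613² = 3620 W m⁻².
From T_eq⁴ = S(1−A)/(4σ): 1−A = 4σT_eq⁴/S.
1−A = 4 × 5.67×10⁻⁸ × (314)⁴ / 3620 = 0.609.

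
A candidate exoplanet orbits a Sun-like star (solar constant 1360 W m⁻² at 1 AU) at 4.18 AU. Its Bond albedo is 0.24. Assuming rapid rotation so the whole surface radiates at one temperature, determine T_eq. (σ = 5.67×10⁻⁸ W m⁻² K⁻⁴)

T_eq ≈ 127 K

Flux at 4.18 AU: S = 1360/4.18² = 77.8 W m⁻².
Energy balance: absorbed = emitted ⇒ πR²·S(1−A) = 4πR²·σT_eq⁴, so T_eq⁴ = S(1−A)/(4σ).
T_eq = [77.8 × 0.76 / (4 × 5.67×10⁻⁸)]^(1/4) = (2.61×10⁸)^(1/4) = 127 K.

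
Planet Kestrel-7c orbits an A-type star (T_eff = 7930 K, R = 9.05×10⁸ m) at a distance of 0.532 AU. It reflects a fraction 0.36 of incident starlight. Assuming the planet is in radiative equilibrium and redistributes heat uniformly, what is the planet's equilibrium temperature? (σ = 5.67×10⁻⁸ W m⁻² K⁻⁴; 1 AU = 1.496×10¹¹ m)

d = 0.532 AU = 7.96×10¹⁰ m.
L = 4πR_⋆²σT_⋆⁴ = 4π(9.05×10⁸)² × 5.67×10⁻⁸ × (7930)⁴ = 2.31×10²⁷ W.
S = L/(4πd²) = 2.90×10⁴ W m⁻².
Energy balance: absorbed = emitted ⇒ πR²·S(1−A) = 4πR²·σT_eq⁴, so T_eq⁴ = S(1−A)/(4σ).
T_eq = [2.90×10⁴ × 0.64 / (4 × 5.67×10⁻⁸)]^(1/4) = (8.18×10¹⁰)^(1/4) = 535 K.

T_eq ≈ 535 K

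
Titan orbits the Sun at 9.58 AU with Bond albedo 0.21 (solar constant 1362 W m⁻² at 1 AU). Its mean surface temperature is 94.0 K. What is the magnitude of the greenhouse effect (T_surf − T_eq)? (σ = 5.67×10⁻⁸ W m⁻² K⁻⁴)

S = 1362/9.58² = 14.84 W m⁻².
T_eq = [S(1−A)/(4σ)]^(1/4) = [14.84×0.79/(4×5.67×10⁻⁸)]^(1/4) = 84.8 K.
ΔT = T_surf − T_eq = 94 − 84.8.

ΔT ≈ 9.2 K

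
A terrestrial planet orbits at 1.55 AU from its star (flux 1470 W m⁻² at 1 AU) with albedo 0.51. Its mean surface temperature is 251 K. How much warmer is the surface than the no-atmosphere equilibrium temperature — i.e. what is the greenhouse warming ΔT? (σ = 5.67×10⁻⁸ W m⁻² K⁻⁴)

ΔT ≈ 60.3 K

S = 1470/1.55² = 611.9 W m⁻².
T_eq = [S(1−A)/(4σ)]^(1/4) = [611.9×0.49/(4×5.67×10⁻⁸)]^(1/4) = 190.7 K.
ΔT = T_surf − T_eq = 251 − 190.7.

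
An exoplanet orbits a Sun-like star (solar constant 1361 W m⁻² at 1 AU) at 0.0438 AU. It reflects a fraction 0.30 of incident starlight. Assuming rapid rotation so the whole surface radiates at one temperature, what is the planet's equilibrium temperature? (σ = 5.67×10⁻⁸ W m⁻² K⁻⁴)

T_eq ≈ 1220 K

Flux at 0.0438 AU: S = 1361/0.0438² = 7.09×10⁵ W m⁻².
Energy balance: absorbed = emitted ⇒ πR²·S(1−A) = 4πR²·σT_eq⁴, so T_eq⁴ = S(1−A)/(4σ).
T_eq = [7.09×10⁵ × 0.70 / (4 × 5.67×10⁻⁸)]^(1/4) = (2.19×10¹²)^(1/4) = 1220 K.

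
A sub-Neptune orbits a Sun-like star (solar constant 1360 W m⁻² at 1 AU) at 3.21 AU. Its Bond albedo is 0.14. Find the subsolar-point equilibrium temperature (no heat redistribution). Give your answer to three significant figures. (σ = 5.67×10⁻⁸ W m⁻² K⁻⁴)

T_ss ≈ 212 K

Flux at 3.21 AU: S = 1360/3.21² = 132 W m⁻².
At the subsolar point the surface absorbs S(1−A) and emits σT⁴ per unit area — no factor of 4, since only the local patch is in balance.
T = [132 × 0.86 / 5.67×10⁻⁸]^(1/4) = (2.00×10⁹)^(1/4) = 212 K.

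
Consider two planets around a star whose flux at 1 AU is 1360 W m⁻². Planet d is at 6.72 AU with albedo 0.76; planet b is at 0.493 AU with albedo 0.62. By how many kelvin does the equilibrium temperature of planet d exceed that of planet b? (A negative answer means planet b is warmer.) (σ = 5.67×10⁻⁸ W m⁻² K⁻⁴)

ΔT ≈ -236.0 K

T_eq = [S₀(1−A)/(4σd²)]^(1/4), so T ∝ (1−A)^(1/4) / √d.
T₁ = [1360×0.24/(4×5.67×10⁻⁸×6.72²)]^(1/4) = 75.13 K.
T₂ = [1360×0.38/(4×5.67×10⁻⁸×0.493²)]^(1/4) = 311.17 K.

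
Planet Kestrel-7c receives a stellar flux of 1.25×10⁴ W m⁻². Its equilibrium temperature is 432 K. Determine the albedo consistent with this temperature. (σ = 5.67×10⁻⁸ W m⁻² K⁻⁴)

From T_eq⁴ = S(1−A)/(4σ): 1−A = 4σT_eq⁴/S.
1−A = 4 × 5.67×10⁻⁸ × (432)⁴ / 1.25×10⁴ = 0.632.

A ≈ 0.37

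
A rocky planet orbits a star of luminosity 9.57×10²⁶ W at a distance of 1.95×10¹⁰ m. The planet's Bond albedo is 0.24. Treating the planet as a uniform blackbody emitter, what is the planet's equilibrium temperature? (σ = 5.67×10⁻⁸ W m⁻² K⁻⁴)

Flux: S = L/(4πd²) = 9.57×10²⁶/(4π×(1.95×10¹⁰)²) = 2.00×10⁵ W m⁻².
Energy balance: absorbed = emitted ⇒ πR²·S(1−A) = 4πR²·σT_eq⁴, so T_eq⁴ = S(1−A)/(4σ).
T_eq = [2.00×10⁵ × 0.76 / (4 × 5.67×10⁻⁸)]^(1/4) = (6.71×10¹¹)^(1/4) = 905 K.

T_eq ≈ 905 K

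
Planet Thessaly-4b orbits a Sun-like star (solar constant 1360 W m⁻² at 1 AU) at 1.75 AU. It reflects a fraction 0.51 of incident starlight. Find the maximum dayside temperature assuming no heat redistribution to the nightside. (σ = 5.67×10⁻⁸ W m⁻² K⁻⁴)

T_ss ≈ 249 K

Flux at 1.75 AU: S = 1360/1.75² = 444 W m⁻².
With no redistribution each surface element balances locally: S(1−A) = σT⁴.
T = [444 × 0.49 / 5.67×10⁻⁸]^(1/4) = (3.84×10⁹)^(1/4) = 249 K.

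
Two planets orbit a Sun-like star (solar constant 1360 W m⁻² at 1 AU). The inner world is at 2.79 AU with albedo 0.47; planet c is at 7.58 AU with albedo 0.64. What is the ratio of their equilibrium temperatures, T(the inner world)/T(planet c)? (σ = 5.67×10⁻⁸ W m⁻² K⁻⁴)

T_eq = [S₀(1−A)/(4σd²)]^(1/4), so T ∝ (1−A)^(1/4) / √d.
T₁ = [1360×0.53/(4×5.67×10⁻⁸×2.79²)]^(1/4) = 142.15 K.
T₂ = [1360×0.36/(4×5.67×10⁻⁸×7.58²)]^(1/4) = 78.29 K.

T₁/T₂ ≈ 1.816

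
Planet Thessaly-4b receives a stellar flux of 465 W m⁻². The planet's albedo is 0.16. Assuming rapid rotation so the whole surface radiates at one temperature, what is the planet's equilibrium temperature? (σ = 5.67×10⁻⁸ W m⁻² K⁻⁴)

T_eq ≈ 204 K

Energy balance: absorbed = emitted ⇒ πR²·S(1−A) = 4πR²·σT_eq⁴, so T_eq⁴ = S(1−A)/(4σ).
T_eq = [465 × 0.84 / (4 × 5.67×10⁻⁸)]^(1/4) = (1.72×10⁹)^(1/4) = 204 K.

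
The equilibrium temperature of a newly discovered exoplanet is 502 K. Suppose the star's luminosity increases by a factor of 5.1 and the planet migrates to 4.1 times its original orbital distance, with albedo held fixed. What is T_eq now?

T_eq ≈ 373 K

T_eq ∝ L^(1/4) · d^(−1/2).
T′ = 502 × 5.1^(1/4) / 4.1^(1/2) = 373 K.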